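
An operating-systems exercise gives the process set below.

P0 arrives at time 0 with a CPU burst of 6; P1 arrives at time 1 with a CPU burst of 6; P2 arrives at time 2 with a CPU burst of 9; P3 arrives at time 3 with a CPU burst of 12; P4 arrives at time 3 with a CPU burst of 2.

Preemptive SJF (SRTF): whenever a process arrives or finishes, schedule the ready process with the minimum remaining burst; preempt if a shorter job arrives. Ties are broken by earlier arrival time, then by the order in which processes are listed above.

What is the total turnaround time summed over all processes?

Gantt: | P0 0-3 | P4 3-5 | P0 5-8 | P1 8-14 | P2 14-23 | P3 23-35 |
Completion: P0=8  P1=14  P2=23  P3=35  P4=5
Turnaround (C−A): P0=8  P1=13  P2=21  P3=32  P4=2
Turnaround = completion − arrival: P0=8, P1=13, P2=21, P3=32, P4=2
Total turnaround = 8 + 13 + 21 + 32 + 2 = 76

76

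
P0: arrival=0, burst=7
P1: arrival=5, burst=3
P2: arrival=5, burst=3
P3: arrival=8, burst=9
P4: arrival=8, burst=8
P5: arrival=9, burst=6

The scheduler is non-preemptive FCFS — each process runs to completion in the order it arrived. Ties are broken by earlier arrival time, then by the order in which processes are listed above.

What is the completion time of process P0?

7

Gantt: | P0 0-7 | P1 7-10 | P2 10-13 | P3 13-22 | P4 22-30 | P5 30-36 |
Completion: P0=7  P1=10  P2=13  P3=22  P4=30  P5=36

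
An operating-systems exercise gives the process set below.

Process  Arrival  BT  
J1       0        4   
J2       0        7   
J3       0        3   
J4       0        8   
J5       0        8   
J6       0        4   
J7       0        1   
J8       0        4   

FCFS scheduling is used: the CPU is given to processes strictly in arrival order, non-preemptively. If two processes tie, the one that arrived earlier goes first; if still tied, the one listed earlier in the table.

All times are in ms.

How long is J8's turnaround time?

Schedule: | J1 0-4 | J2 4-11 | J3 11-14 | J4 14-22 | J5 22-30 | J6 30-34 | J7 34-35 | J8 35-39 |
Completion: J1=4  J2=11  J3=14  J4=22  J5=30  J6=34  J7=35  J8=39
Turnaround (C−A): J1=4  J2=11  J3=14  J4=22  J5=30  J6=34  J7=35  J8=39
Turnaround(J8) = completion − arrival = 39 − 0 = 39

39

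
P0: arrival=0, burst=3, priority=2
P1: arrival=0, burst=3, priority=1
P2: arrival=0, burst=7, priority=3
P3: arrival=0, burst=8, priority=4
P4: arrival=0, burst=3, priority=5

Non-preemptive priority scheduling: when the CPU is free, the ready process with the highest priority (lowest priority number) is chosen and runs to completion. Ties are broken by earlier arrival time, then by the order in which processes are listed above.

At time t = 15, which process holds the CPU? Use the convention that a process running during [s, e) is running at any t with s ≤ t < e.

Schedule: | P1 0-3 | P0 3-6 | P2 6-13 | P3 13-21 | P4 21-24 |
Completion: P0=6  P1=3  P2=13  P3=21  P4=24
Turnaround (C−A): P0=6  P1=3  P2=13  P3=21  P4=24

P3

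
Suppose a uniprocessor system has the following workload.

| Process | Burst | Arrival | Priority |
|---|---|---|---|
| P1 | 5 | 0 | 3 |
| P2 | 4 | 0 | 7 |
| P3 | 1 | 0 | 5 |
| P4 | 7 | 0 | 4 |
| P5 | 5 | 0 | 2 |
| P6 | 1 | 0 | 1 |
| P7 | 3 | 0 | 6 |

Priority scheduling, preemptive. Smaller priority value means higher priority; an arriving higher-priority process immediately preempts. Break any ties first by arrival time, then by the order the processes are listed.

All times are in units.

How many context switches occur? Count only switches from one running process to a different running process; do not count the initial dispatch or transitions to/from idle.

Gantt: | P6 0-1 | P5 1-6 | P1 6-11 | P4 11-18 | P3 18-19 | P7 19-22 | P2 22-26 |
Completion: P1=11  P2=26  P3=19  P4=18  P5=6  P6=1  P7=22

6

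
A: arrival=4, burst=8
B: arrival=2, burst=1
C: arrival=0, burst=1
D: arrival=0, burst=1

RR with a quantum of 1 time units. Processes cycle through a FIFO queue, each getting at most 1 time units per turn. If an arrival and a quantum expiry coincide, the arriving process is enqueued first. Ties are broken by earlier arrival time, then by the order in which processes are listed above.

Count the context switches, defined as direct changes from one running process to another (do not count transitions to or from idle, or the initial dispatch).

Gantt: | C 0-1 | D 1-2 | B 2-3 | idle 3-4 | A 4-12 |
Completion: A=12  B=3  C=1  D=2

2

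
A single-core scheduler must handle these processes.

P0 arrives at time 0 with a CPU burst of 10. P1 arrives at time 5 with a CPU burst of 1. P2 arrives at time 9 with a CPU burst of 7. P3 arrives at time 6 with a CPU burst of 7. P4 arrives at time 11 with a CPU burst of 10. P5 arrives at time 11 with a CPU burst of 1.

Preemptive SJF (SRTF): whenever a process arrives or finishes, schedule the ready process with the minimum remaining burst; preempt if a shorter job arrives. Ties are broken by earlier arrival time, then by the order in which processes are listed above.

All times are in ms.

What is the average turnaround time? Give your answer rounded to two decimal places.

Timeline: | P0 0-5 | P1 5-6 | P0 6-11 | P5 11-12 | P3 12-19 | P2 19-26 | P4 26-36 |
Completion: P0=11  P1=6  P2=26  P3=19  P4=36  P5=12
Turnaround (C−A): P0=11  P1=1  P2=17  P3=13  P4=25  P5=1
Turnaround times: P0=11, P1=1, P2=17, P3=13, P4=25, P5=1
Average turnaround = (11+1+17+13+25+1) / 6 = 68/6 = 11.33

11.33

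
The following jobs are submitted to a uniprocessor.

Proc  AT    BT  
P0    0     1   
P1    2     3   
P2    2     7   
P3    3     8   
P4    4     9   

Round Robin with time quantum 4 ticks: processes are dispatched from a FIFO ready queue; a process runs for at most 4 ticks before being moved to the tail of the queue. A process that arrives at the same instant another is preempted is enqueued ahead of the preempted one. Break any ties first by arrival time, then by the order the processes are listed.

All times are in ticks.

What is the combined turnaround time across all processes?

Gantt: | P0 0-1 | idle 1-2 | P1 2-5 | P2 5-9 | P3 9-13 | P4 13-17 | P2 17-20 | P3 20-24 | P4 24-29 |
Completion: P0=1  P1=5  P2=20  P3=24  P4=29
Turnaround = completion − arrival: P0=1, P1=3, P2=18, P3=21, P4=25
Total turnaround = 1 + 3 + 18 + 21 + 25 = 68

68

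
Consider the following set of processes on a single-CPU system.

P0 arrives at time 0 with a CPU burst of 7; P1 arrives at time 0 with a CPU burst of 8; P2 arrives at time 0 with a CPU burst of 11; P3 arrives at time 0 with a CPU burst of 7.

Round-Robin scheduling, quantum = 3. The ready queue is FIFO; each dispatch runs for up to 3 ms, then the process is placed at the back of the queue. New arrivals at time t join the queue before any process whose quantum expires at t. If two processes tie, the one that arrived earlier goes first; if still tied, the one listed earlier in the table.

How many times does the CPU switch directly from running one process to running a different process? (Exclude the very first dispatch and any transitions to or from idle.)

12

Timeline: | P0 0-3 | P1 3-6 | P2 6-9 | P3 9-12 | P0 12-15 | P1 15-18 | P2 18-21 | P3 21-24 | P0 24-25 | P1 25-27 | P2 27-30 | P3 30-31 | P2 31-33 |
Completion: P0=25  P1=27  P2=33  P3=31
Turnaround (C−A): P0=25  P1=27  P2=33  P3=31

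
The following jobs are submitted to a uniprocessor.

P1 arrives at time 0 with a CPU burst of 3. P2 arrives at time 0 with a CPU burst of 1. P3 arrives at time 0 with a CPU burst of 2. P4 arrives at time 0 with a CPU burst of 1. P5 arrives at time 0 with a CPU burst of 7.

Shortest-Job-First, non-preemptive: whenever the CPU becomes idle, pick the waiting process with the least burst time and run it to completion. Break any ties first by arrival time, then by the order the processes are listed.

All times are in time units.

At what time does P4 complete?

2

Timeline: | P2 0-1 | P4 1-2 | P3 2-4 | P1 4-7 | P5 7-14 |
Completion: P1=7  P2=1  P3=4  P4=2  P5=14
Turnaround (C−A): P1=7  P2=1  P3=4  P4=2  P5=14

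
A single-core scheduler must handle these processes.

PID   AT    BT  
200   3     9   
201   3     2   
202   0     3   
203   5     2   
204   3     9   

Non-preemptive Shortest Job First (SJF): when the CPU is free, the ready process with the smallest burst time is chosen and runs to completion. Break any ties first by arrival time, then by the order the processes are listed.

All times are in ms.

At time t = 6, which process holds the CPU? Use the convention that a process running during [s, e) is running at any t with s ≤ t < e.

203

Gantt: | 202 0-3 | 201 3-5 | 203 5-7 | 200 7-16 | 204 16-25 |
Completion: 200=16  201=5  202=3  203=7  204=25
Turnaround (C−A): 200=13  201=2  202=3  203=2  204=22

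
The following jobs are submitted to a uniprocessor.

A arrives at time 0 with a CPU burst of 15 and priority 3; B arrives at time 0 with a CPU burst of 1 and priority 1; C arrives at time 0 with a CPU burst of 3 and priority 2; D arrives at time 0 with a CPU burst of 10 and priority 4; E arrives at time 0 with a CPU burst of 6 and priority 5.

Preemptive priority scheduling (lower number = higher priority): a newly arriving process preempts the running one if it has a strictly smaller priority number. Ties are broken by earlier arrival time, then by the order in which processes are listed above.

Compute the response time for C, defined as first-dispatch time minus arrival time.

Timeline: | B 0-1 | C 1-4 | A 4-19 | D 19-29 | E 29-35 |
Completion: A=19  B=1  C=4  D=29  E=35
Turnaround (C−A): A=19  B=1  C=4  D=29  E=35
Response(C) = first start − arrival = 1 − 0 = 1

1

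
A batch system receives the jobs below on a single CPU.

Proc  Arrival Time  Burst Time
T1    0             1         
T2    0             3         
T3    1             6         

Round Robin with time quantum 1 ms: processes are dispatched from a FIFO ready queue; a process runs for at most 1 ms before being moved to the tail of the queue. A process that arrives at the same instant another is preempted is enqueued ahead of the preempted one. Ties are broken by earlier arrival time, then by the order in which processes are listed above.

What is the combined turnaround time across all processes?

16

Schedule: | T1 0-1 | T2 1-2 | T3 2-3 | T2 3-4 | T3 4-5 | T2 5-6 | T3 6-10 |
Completion: T1=1  T2=6  T3=10
Turnaround (C−A): T1=1  T2=6  T3=9
Turnaround = completion − arrival: T1=1, T2=6, T3=9
Total turnaround = 1 + 6 + 9 = 16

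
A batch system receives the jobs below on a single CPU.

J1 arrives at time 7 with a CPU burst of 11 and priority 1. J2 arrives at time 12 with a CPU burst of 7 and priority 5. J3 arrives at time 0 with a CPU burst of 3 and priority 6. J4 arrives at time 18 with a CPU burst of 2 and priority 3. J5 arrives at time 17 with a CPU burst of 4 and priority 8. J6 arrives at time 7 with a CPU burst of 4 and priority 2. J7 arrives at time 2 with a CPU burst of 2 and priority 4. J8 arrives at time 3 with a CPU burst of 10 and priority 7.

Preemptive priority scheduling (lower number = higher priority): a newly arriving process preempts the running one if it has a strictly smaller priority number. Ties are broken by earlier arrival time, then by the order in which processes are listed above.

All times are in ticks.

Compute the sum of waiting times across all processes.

Schedule: | J3 0-2 | J7 2-4 | J3 4-5 | J8 5-7 | J1 7-18 | J6 18-22 | J4 22-24 | J2 24-31 | J8 31-39 | J5 39-43 |
Completion: J1=18  J2=31  J3=5  J4=24  J5=43  J6=22  J7=4  J8=39
Turnaround (C−A): J1=11  J2=19  J3=5  J4=6  J5=26  J6=15  J7=2  J8=36
Waiting = turnaround − burst: J1=0, J2=12, J3=2, J4=4, J5=22, J6=11, J7=0, J8=26
Total waiting = 0 + 12 + 2 + 4 + 22 + 11 + 0 + 26 = 77

77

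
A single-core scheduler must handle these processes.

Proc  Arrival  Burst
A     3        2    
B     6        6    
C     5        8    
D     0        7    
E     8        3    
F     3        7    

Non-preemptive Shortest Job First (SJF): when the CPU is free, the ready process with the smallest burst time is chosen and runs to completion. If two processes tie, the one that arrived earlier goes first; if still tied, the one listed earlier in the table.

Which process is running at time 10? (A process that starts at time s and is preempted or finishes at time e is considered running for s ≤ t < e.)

Timeline: | D 0-7 | A 7-9 | E 9-12 | B 12-18 | F 18-25 | C 25-33 |
Completion: A=9  B=18  C=33  D=7  E=12  F=25
Turnaround (C−A): A=6  B=12  C=28  D=7  E=4  F=22

E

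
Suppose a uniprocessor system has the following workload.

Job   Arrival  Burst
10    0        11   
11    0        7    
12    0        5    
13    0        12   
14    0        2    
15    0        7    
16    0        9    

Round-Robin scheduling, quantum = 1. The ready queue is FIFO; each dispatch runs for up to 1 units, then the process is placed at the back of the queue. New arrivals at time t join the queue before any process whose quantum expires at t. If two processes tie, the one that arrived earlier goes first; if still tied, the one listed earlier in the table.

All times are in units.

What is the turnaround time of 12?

Schedule: | 10 0-1 | 11 1-2 | 12 2-3 | 13 3-4 | 14 4-5 | 15 5-6 | 16 6-7 | 10 7-8 | 11 8-9 | 12 9-10 | 13 10-11 | 14 11-12 | 15 12-13 | 16 13-14 | 10 14-15 | 11 15-16 | 12 16-17 | 13 17-18 | 15 18-19 | 16 19-20 | 10 20-21 | 11 21-22 | 12 22-23 | 13 23-24 | 15 24-25 | 16 25-26 | 10 26-27 | 11 27-28 | 12 28-29 | 13 29-30 | 15 30-31 | 16 31-32 | 10 32-33 | 11 33-34 | 13 34-35 | 15 35-36 | 16 36-37 | 10 37-38 | 11 38-39 | 13 39-40 | 15 40-41 | 16 41-42 | 10 42-43 | 13 43-44 | 16 44-45 | 10 45-46 | 13 46-47 | 16 47-48 | 10 48-49 | 13 49-50 | 10 50-51 | 13 51-53 |
Completion: 10=51  11=39  12=29  13=53  14=12  15=41  16=48
Turnaround(12) = completion − arrival = 29 − 0 = 29

29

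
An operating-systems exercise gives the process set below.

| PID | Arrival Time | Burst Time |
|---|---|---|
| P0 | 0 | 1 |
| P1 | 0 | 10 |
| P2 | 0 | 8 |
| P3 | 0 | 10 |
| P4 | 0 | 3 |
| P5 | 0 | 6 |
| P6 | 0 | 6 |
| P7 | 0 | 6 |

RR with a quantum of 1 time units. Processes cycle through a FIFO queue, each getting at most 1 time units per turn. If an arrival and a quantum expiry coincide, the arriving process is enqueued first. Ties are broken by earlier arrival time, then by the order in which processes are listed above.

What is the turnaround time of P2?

Gantt: | P0 0-1 | P1 1-2 | P2 2-3 | P3 3-4 | P4 4-5 | P5 5-6 | P6 6-7 | P7 7-8 | P1 8-9 | P2 9-10 | P3 10-11 | P4 11-12 | P5 12-13 | P6 13-14 | P7 14-15 | P1 15-16 | P2 16-17 | P3 17-18 | P4 18-19 | P5 19-20 | P6 20-21 | P7 21-22 | P1 22-23 | P2 23-24 | P3 24-25 | P5 25-26 | P6 26-27 | P7 27-28 | P1 28-29 | P2 29-30 | P3 30-31 | P5 31-32 | P6 32-33 | P7 33-34 | P1 34-35 | P2 35-36 | P3 36-37 | P5 37-38 | P6 38-39 | P7 39-40 | P1 40-41 | P2 41-42 | P3 42-43 | P1 43-44 | P2 44-45 | P3 45-46 | P1 46-47 | P3 47-48 | P1 48-49 | P3 49-50 |
Completion: P0=1  P1=49  P2=45  P3=50  P4=19  P5=38  P6=39  P7=40
Turnaround(P2) = completion − arrival = 45 − 0 = 45

45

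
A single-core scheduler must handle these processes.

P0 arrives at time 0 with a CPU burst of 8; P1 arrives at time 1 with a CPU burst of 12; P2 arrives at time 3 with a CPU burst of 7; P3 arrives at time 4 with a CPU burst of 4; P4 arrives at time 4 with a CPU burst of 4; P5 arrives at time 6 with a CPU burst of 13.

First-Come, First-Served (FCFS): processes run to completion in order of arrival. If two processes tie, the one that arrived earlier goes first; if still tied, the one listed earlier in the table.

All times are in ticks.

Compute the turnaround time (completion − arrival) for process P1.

19

Timeline: | P0 0-8 | P1 8-20 | P2 20-27 | P3 27-31 | P4 31-35 | P5 35-48 |
Completion: P0=8  P1=20  P2=27  P3=31  P4=35  P5=48
Turnaround (C−A): P0=8  P1=19  P2=24  P3=27  P4=31  P5=42
Turnaround(P1) = completion − arrival = 20 − 1 = 19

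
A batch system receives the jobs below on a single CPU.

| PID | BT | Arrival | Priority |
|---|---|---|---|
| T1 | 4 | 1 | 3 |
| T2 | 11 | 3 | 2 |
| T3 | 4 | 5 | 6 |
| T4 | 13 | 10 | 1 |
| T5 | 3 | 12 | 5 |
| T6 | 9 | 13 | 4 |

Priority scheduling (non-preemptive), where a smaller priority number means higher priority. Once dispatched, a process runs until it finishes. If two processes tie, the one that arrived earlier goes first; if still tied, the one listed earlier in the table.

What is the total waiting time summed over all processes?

86

Gantt: | idle 0-1 | T1 1-5 | T2 5-16 | T4 16-29 | T6 29-38 | T5 38-41 | T3 41-45 |
Completion: T1=5  T2=16  T3=45  T4=29  T5=41  T6=38
Turnaround (C−A): T1=4  T2=13  T3=40  T4=19  T5=29  T6=25
Waiting = turnaround − burst: T1=0, T2=2, T3=36, T4=6, T5=26, T6=16
Total waiting = 0 + 2 + 36 + 6 + 26 + 16 = 86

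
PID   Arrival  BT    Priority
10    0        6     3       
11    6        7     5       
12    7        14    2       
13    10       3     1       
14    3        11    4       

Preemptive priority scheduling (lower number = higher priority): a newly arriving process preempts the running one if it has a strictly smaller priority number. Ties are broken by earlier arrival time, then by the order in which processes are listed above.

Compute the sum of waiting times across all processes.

Gantt: | 10 0-6 | 14 6-7 | 12 7-10 | 13 10-13 | 12 13-24 | 14 24-34 | 11 34-41 |
Completion: 10=6  11=41  12=24  13=13  14=34
Waiting = turnaround − burst: 10=0, 11=28, 12=3, 13=0, 14=20
Total waiting = 0 + 28 + 3 + 0 + 20 = 51

51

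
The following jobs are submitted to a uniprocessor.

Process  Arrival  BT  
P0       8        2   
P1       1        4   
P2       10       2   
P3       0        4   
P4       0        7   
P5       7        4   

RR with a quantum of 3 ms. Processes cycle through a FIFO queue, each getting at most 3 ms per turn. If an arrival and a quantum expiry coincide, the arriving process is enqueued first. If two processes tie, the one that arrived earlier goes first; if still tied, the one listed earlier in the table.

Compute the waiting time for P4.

Schedule: | P3 0-3 | P4 3-6 | P1 6-9 | P3 9-10 | P4 10-13 | P5 13-16 | P0 16-18 | P1 18-19 | P2 19-21 | P4 21-22 | P5 22-23 |
Completion: P0=18  P1=19  P2=21  P3=10  P4=22  P5=23
Turnaround (C−A): P0=10  P1=18  P2=11  P3=10  P4=22  P5=16
Waiting(P4) = turnaround − burst = 22 − 7 = 15

15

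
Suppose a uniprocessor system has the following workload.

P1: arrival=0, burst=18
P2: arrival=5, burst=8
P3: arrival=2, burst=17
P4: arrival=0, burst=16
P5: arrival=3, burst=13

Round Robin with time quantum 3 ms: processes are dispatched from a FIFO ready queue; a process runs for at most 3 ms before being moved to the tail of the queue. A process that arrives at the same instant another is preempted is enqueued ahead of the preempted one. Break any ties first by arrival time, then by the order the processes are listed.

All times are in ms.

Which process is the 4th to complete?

P4

Gantt: | P1 0-3 | P4 3-6 | P3 6-9 | P5 9-12 | P1 12-15 | P2 15-18 | P4 18-21 | P3 21-24 | P5 24-27 | P1 27-30 | P2 30-33 | P4 33-36 | P3 36-39 | P5 39-42 | P1 42-45 | P2 45-47 | P4 47-50 | P3 50-53 | P5 53-56 | P1 56-59 | P4 59-62 | P3 62-65 | P5 65-66 | P1 66-69 | P4 69-70 | P3 70-72 |
Completion: P1=69  P2=47  P3=72  P4=70  P5=66
Turnaround (C−A): P1=69  P2=42  P3=70  P4=70  P5=63
Finish order: P2 → P5 → P1 → P4 → P3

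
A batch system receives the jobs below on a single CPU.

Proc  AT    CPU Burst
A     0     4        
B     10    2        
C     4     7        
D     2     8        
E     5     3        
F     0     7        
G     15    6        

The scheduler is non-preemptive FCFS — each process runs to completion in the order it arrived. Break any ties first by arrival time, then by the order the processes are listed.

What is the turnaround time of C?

22

Gantt: | A 0-4 | F 4-11 | D 11-19 | C 19-26 | E 26-29 | B 29-31 | G 31-37 |
Completion: A=4  B=31  C=26  D=19  E=29  F=11  G=37
Turnaround(C) = completion − arrival = 26 − 4 = 22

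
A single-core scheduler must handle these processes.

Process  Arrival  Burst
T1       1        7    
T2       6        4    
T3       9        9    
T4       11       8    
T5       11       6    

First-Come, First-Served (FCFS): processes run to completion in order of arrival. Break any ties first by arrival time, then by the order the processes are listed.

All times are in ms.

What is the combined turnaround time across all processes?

Schedule: | idle 0-1 | T1 1-8 | T2 8-12 | T3 12-21 | T4 21-29 | T5 29-35 |
Completion: T1=8  T2=12  T3=21  T4=29  T5=35
Turnaround = completion − arrival: T1=7, T2=6, T3=12, T4=18, T5=24
Total turnaround = 7 + 6 + 12 + 18 + 24 = 67

67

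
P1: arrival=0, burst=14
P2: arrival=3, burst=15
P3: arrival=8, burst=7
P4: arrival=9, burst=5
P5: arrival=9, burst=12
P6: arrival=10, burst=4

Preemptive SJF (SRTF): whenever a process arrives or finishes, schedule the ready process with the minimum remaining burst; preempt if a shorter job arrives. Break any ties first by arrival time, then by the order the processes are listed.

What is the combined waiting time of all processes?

Schedule: | P1 0-14 | P6 14-18 | P4 18-23 | P3 23-30 | P5 30-42 | P2 42-57 |
Completion: P1=14  P2=57  P3=30  P4=23  P5=42  P6=18
Waiting = turnaround − burst: P1=0, P2=39, P3=15, P4=9, P5=21, P6=4
Total waiting = 0 + 39 + 15 + 9 + 21 + 4 = 88

88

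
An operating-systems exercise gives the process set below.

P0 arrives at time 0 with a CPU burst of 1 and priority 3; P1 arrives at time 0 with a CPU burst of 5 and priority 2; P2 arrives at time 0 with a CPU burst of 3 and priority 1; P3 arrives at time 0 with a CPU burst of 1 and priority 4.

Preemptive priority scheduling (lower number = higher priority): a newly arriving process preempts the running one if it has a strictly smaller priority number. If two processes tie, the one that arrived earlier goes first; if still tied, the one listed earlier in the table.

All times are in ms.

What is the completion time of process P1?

Schedule: | P2 0-3 | P1 3-8 | P0 8-9 | P3 9-10 |
Completion: P0=9  P1=8  P2=3  P3=10

8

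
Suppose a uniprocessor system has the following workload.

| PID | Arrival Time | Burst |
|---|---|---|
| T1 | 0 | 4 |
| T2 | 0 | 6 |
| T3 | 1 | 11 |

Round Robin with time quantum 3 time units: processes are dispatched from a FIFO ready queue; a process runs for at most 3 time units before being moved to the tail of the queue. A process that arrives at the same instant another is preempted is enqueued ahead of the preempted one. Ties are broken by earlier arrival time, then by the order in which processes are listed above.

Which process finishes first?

Schedule: | T1 0-3 | T2 3-6 | T3 6-9 | T1 9-10 | T2 10-13 | T3 13-21 |
Completion: T1=10  T2=13  T3=21
Finish order: T1 → T2 → T3

T1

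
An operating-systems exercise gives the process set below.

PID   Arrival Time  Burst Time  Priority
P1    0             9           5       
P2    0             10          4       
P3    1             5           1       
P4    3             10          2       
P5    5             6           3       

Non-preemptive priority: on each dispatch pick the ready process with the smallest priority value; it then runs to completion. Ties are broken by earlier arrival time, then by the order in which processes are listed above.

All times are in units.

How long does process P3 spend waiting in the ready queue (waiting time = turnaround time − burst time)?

Gantt: | P2 0-10 | P3 10-15 | P4 15-25 | P5 25-31 | P1 31-40 |
Completion: P1=40  P2=10  P3=15  P4=25  P5=31
Waiting(P3) = turnaround − burst = 14 − 5 = 9

9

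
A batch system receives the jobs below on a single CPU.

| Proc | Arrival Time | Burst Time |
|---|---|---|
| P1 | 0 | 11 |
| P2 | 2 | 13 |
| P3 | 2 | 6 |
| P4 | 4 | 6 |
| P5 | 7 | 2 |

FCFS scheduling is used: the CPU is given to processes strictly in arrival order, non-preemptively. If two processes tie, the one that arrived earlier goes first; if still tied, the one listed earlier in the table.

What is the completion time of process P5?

38

Gantt: | P1 0-11 | P2 11-24 | P3 24-30 | P4 30-36 | P5 36-38 |
Completion: P1=11  P2=24  P3=30  P4=36  P5=38
Turnaround (C−A): P1=11  P2=22  P3=28  P4=32  P5=31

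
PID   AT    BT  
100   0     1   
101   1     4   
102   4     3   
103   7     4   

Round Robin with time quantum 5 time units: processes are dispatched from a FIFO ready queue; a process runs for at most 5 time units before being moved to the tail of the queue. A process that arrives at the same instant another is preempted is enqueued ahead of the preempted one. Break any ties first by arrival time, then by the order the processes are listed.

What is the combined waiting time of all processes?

Schedule: | 100 0-1 | 101 1-5 | 102 5-8 | 103 8-12 |
Completion: 100=1  101=5  102=8  103=12
Turnaround (C−A): 100=1  101=4  102=4  103=5
Waiting = turnaround − burst: 100=0, 101=0, 102=1, 103=1
Total waiting = 0 + 0 + 1 + 1 = 2

2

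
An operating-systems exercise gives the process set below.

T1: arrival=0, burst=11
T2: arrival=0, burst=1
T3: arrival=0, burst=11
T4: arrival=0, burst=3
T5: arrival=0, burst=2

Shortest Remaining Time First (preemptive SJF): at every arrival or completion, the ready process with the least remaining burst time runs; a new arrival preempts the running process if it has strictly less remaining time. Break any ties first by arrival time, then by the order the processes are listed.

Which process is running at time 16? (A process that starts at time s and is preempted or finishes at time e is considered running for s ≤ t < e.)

T1

Timeline: | T2 0-1 | T5 1-3 | T4 3-6 | T1 6-17 | T3 17-28 |
Completion: T1=17  T2=1  T3=28  T4=6  T5=3
Turnaround (C−A): T1=17  T2=1  T3=28  T4=6  T5=3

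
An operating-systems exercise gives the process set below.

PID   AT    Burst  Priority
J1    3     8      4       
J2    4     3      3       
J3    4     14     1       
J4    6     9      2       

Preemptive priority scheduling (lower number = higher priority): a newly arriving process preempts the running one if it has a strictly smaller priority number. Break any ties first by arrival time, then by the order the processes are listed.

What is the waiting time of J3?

Timeline: | idle 0-3 | J1 3-4 | J3 4-18 | J4 18-27 | J2 27-30 | J1 30-37 |
Completion: J1=37  J2=30  J3=18  J4=27
Waiting(J3) = turnaround − burst = 14 − 14 = 0

0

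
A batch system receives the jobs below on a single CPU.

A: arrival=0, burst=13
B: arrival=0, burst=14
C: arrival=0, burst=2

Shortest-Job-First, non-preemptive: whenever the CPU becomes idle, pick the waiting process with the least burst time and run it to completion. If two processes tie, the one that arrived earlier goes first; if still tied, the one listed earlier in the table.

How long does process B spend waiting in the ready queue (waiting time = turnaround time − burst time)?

15

Timeline: | C 0-2 | A 2-15 | B 15-29 |
Completion: A=15  B=29  C=2
Waiting(B) = turnaround − burst = 29 − 14 = 15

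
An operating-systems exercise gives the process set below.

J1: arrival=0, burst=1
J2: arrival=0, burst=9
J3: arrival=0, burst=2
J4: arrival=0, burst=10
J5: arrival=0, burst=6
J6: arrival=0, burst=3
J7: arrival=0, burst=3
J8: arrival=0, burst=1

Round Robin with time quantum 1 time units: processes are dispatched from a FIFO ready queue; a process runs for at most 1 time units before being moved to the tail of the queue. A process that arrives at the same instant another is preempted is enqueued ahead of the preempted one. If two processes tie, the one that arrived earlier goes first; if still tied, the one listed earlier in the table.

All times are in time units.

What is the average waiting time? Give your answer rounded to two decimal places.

14.63

Timeline: | J1 0-1 | J2 1-2 | J3 2-3 | J4 3-4 | J5 4-5 | J6 5-6 | J7 6-7 | J8 7-8 | J2 8-9 | J3 9-10 | J4 10-11 | J5 11-12 | J6 12-13 | J7 13-14 | J2 14-15 | J4 15-16 | J5 16-17 | J6 17-18 | J7 18-19 | J2 19-20 | J4 20-21 | J5 21-22 | J2 22-23 | J4 23-24 | J5 24-25 | J2 25-26 | J4 26-27 | J5 27-28 | J2 28-29 | J4 29-30 | J2 30-31 | J4 31-32 | J2 32-33 | J4 33-35 |
Completion: J1=1  J2=33  J3=10  J4=35  J5=28  J6=18  J7=19  J8=8
Turnaround (C−A): J1=1  J2=33  J3=10  J4=35  J5=28  J6=18  J7=19  J8=8
Waiting times: J1=0, J2=24, J3=8, J4=25, J5=22, J6=15, J7=16, J8=7
Average waiting = (0+24+8+25+22+15+16+7) / 8 = 117/8 = 14.63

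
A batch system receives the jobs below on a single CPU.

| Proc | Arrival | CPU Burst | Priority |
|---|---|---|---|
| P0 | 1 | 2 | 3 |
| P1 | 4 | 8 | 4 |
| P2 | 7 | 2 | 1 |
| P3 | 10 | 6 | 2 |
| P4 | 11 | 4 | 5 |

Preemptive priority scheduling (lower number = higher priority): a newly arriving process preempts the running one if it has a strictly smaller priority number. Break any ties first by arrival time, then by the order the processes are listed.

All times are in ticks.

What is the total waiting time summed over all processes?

17

Schedule: | idle 0-1 | P0 1-3 | idle 3-4 | P1 4-7 | P2 7-9 | P1 9-10 | P3 10-16 | P1 16-20 | P4 20-24 |
Completion: P0=3  P1=20  P2=9  P3=16  P4=24
Turnaround (C−A): P0=2  P1=16  P2=2  P3=6  P4=13
Waiting = turnaround − burst: P0=0, P1=8, P2=0, P3=0, P4=9
Total waiting = 0 + 8 + 0 + 0 + 9 = 17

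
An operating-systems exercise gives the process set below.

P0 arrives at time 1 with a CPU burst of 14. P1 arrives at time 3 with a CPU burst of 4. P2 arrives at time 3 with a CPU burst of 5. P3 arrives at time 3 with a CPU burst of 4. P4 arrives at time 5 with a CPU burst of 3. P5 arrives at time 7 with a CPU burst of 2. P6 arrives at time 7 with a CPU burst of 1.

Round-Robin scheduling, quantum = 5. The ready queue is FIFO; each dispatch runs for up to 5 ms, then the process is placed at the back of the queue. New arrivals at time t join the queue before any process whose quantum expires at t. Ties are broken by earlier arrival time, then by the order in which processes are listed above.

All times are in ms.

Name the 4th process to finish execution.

Schedule: | idle 0-1 | P0 1-6 | P1 6-10 | P2 10-15 | P3 15-19 | P4 19-22 | P0 22-27 | P5 27-29 | P6 29-30 | P0 30-34 |
Completion: P0=34  P1=10  P2=15  P3=19  P4=22  P5=29  P6=30
Turnaround (C−A): P0=33  P1=7  P2=12  P3=16  P4=17  P5=22  P6=23
Finish order: P1 → P2 → P3 → P4 → P5 → P6 → P0

P4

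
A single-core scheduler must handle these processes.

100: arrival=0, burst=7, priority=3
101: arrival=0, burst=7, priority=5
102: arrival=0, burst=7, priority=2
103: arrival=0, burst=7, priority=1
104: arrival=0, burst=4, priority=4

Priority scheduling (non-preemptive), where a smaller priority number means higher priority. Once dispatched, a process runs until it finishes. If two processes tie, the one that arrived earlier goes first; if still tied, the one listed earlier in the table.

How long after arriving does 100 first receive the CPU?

14

Schedule: | 103 0-7 | 102 7-14 | 100 14-21 | 104 21-25 | 101 25-32 |
Completion: 100=21  101=32  102=14  103=7  104=25
Turnaround (C−A): 100=21  101=32  102=14  103=7  104=25
Response(100) = first start − arrival = 14 − 0 = 14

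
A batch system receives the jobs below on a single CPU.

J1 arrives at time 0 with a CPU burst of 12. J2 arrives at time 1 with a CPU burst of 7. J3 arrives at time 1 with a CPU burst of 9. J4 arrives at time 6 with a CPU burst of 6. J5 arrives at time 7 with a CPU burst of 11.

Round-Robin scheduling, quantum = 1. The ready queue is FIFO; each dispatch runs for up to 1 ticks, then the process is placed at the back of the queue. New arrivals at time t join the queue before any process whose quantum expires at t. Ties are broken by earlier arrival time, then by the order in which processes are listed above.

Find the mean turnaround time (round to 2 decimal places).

Schedule: | J1 0-1 | J2 1-2 | J3 2-3 | J1 3-4 | J2 4-5 | J3 5-6 | J1 6-7 | J2 7-8 | J4 8-9 | J3 9-10 | J5 10-11 | J1 11-12 | J2 12-13 | J4 13-14 | J3 14-15 | J5 15-16 | J1 16-17 | J2 17-18 | J4 18-19 | J3 19-20 | J5 20-21 | J1 21-22 | J2 22-23 | J4 23-24 | J3 24-25 | J5 25-26 | J1 26-27 | J2 27-28 | J4 28-29 | J3 29-30 | J5 30-31 | J1 31-32 | J4 32-33 | J3 33-34 | J5 34-35 | J1 35-36 | J3 36-37 | J5 37-38 | J1 38-39 | J5 39-40 | J1 40-41 | J5 41-42 | J1 42-43 | J5 43-45 |
Completion: J1=43  J2=28  J3=37  J4=33  J5=45
Turnaround times: J1=43, J2=27, J3=36, J4=27, J5=38
Average turnaround = (43+27+36+27+38) / 5 = 171/5 = 34.20

34.20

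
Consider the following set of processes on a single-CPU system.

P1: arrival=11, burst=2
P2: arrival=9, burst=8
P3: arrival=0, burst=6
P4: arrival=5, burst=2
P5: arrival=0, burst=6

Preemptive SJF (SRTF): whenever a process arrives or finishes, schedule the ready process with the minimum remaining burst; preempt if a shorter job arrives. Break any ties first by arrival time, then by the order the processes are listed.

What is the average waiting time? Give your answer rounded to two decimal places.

Schedule: | P3 0-6 | P4 6-8 | P5 8-11 | P1 11-13 | P5 13-16 | P2 16-24 |
Completion: P1=13  P2=24  P3=6  P4=8  P5=16
Turnaround (C−A): P1=2  P2=15  P3=6  P4=3  P5=16
Waiting times: P1=0, P2=7, P3=0, P4=1, P5=10
Average waiting = (0+7+0+1+10) / 5 = 18/5 = 3.60

3.60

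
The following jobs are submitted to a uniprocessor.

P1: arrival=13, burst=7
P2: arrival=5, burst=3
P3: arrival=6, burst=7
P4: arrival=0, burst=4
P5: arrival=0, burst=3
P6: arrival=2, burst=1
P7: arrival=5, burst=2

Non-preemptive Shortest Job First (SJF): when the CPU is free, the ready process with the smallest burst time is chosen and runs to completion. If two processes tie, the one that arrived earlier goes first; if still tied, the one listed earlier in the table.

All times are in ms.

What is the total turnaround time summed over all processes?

Gantt: | P5 0-3 | P6 3-4 | P4 4-8 | P7 8-10 | P2 10-13 | P3 13-20 | P1 20-27 |
Completion: P1=27  P2=13  P3=20  P4=8  P5=3  P6=4  P7=10
Turnaround (C−A): P1=14  P2=8  P3=14  P4=8  P5=3  P6=2  P7=5
Turnaround = completion − arrival: P1=14, P2=8, P3=14, P4=8, P5=3, P6=2, P7=5
Total turnaround = 14 + 8 + 14 + 8 + 3 + 2 + 5 = 54

54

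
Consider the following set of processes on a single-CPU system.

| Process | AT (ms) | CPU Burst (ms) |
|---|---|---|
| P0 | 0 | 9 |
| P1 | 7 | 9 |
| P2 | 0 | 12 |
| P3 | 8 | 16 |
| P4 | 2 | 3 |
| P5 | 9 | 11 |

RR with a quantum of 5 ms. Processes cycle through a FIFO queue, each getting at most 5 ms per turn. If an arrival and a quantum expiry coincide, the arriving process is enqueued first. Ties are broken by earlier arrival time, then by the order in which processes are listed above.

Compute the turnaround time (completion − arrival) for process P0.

Gantt: | P0 0-5 | P2 5-10 | P4 10-13 | P0 13-17 | P1 17-22 | P3 22-27 | P5 27-32 | P2 32-37 | P1 37-41 | P3 41-46 | P5 46-51 | P2 51-53 | P3 53-58 | P5 58-59 | P3 59-60 |
Completion: P0=17  P1=41  P2=53  P3=60  P4=13  P5=59
Turnaround(P0) = completion − arrival = 17 − 0 = 17

17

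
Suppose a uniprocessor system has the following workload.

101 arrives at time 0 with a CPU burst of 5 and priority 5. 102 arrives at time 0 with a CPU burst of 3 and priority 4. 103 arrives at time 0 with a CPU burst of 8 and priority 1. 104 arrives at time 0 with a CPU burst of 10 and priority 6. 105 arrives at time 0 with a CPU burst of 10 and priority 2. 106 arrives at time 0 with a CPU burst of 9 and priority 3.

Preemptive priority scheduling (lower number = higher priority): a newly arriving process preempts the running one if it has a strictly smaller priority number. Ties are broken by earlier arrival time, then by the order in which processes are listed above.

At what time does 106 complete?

27

Timeline: | 103 0-8 | 105 8-18 | 106 18-27 | 102 27-30 | 101 30-35 | 104 35-45 |
Completion: 101=35  102=30  103=8  104=45  105=18  106=27
Turnaround (C−A): 101=35  102=30  103=8  104=45  105=18  106=27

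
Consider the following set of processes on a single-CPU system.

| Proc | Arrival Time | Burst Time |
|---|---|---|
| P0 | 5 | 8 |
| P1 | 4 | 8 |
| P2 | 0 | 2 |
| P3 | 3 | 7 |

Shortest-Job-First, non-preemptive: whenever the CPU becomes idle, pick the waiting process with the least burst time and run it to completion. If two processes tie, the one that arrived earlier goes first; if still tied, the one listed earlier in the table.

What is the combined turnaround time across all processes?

44

Schedule: | P2 0-2 | idle 2-3 | P3 3-10 | P1 10-18 | P0 18-26 |
Completion: P0=26  P1=18  P2=2  P3=10
Turnaround (C−A): P0=21  P1=14  P2=2  P3=7
Turnaround = completion − arrival: P0=21, P1=14, P2=2, P3=7
Total turnaround = 21 + 14 + 2 + 7 = 44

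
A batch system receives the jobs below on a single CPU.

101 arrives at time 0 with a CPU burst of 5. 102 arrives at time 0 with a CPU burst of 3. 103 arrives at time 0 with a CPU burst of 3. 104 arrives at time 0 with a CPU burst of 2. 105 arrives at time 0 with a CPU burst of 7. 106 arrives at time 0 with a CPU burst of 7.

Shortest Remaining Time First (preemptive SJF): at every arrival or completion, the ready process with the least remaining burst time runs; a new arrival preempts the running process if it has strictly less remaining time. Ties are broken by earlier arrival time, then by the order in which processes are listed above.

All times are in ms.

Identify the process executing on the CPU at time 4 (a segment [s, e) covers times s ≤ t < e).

102

Schedule: | 104 0-2 | 102 2-5 | 103 5-8 | 101 8-13 | 105 13-20 | 106 20-27 |
Completion: 101=13  102=5  103=8  104=2  105=20  106=27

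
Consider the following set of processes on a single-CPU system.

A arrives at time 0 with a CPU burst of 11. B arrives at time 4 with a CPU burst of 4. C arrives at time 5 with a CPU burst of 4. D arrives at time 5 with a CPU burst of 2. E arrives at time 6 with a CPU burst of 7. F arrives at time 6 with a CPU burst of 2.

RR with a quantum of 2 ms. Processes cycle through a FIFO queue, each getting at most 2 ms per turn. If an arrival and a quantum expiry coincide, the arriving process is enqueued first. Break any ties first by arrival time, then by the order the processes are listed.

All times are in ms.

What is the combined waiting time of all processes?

71

Timeline: | A 0-4 | B 4-6 | A 6-8 | C 8-10 | D 10-12 | E 12-14 | F 14-16 | B 16-18 | A 18-20 | C 20-22 | E 22-24 | A 24-26 | E 26-28 | A 28-29 | E 29-30 |
Completion: A=29  B=18  C=22  D=12  E=30  F=16
Waiting = turnaround − burst: A=18, B=10, C=13, D=5, E=17, F=8
Total waiting = 18 + 10 + 13 + 5 + 17 + 8 = 71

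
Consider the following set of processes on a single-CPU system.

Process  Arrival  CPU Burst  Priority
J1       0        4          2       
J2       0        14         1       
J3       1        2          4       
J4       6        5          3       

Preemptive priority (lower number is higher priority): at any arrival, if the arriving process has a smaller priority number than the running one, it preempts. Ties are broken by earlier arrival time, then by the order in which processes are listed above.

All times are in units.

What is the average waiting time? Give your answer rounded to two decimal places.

Gantt: | J2 0-14 | J1 14-18 | J4 18-23 | J3 23-25 |
Completion: J1=18  J2=14  J3=25  J4=23
Waiting times: J1=14, J2=0, J3=22, J4=12
Average waiting = (14+0+22+12) / 4 = 48/4 = 12.00

12.00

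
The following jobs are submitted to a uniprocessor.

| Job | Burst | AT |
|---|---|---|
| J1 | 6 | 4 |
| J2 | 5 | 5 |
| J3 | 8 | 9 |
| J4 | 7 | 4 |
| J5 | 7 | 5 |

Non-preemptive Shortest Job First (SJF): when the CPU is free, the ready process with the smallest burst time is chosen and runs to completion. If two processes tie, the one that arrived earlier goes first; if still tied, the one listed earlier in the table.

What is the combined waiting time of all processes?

Gantt: | idle 0-4 | J1 4-10 | J2 10-15 | J4 15-22 | J5 22-29 | J3 29-37 |
Completion: J1=10  J2=15  J3=37  J4=22  J5=29
Turnaround (C−A): J1=6  J2=10  J3=28  J4=18  J5=24
Waiting = turnaround − burst: J1=0, J2=5, J3=20, J4=11, J5=17
Total waiting = 0 + 5 + 20 + 11 + 17 = 53

53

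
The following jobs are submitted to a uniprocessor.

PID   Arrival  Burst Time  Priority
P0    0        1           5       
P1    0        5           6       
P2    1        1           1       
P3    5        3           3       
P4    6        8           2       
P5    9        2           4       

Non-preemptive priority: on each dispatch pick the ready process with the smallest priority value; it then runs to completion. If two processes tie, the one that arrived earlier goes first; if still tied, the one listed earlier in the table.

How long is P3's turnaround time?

Schedule: | P0 0-1 | P2 1-2 | P1 2-7 | P4 7-15 | P3 15-18 | P5 18-20 |
Completion: P0=1  P1=7  P2=2  P3=18  P4=15  P5=20
Turnaround (C−A): P0=1  P1=7  P2=1  P3=13  P4=9  P5=11
Turnaround(P3) = completion − arrival = 18 − 5 = 13

13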